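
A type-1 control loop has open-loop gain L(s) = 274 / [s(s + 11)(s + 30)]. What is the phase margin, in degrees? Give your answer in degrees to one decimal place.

84.1°

Gain crossover: |L(jω)| = 1 at ω ≈ 0.828 rad/s.
∠L(j0.828) = −90° − arctan(0.828/11) − arctan(0.828/30) ≈ -95.88°
PM = 180° + (-95.88°) = 84.12°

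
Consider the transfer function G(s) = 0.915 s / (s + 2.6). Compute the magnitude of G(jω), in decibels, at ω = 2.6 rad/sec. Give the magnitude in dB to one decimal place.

-3.8 dB

|j2.6| = 2.6
|j2.6 + 2.6| = √(2.6² + 2.6²) = 3.677
|G(j2.6)| = 0.915 × 2.6 / 3.677 = 0.647
20 log₁₀(0.647) = -3.78 dB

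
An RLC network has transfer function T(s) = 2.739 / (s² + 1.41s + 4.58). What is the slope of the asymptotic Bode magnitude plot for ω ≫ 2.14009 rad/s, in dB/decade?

-40 dB/decade

With 0 zeros and 2 poles, the high-frequency asymptotic slope is 20 × (0 − 2) = -40 dB/decade.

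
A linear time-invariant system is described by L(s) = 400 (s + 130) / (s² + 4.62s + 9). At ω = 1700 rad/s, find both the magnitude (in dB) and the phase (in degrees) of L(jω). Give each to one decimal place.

|j1700 + 130| = √(1700² + 130²) = 1705
|(j1700)² + 4.62(j1700) + 9| = |-2.89e+06 + j7854| = 2.89e+06
|L(j1700)| = 400 × 1705 / 2.89e+06 = 0.23598
20 log₁₀(0.23598) = -12.54 dB
∠(j1700 + 130) = arctan(1700/130) = 85.63°
∠[(j1700)² + 4.62(j1700) + 9] = ∠[-2.89e+06 + j7854] = 179.84°
∠L(j1700) = 85.63° − 179.84° = -94.22°

|L| = -12.5 dB, ∠L = -94.2°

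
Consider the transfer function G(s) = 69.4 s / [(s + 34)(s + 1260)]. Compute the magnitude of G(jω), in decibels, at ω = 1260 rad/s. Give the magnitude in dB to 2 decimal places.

-28.19 dB

|j1260| = 1260
|j1260 + 34| = √(1260² + 34²) = 1260
|j1260 + 1260| = √(1260² + 1260²) = 1782
|G(j1260)| = 69.4 × 1260 / (1260 × 1782) = 0.038933
20 log₁₀(0.038933) = -28.194 dB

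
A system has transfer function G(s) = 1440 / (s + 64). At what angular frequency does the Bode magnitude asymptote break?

The single real pole at s = −64 gives a corner at ω = 64 rad/s.

64 rad/s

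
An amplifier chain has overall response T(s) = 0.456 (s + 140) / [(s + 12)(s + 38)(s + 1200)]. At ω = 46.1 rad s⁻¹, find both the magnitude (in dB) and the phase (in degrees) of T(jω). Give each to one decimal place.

|j46.1 + 140| = √(46.1² + 140²) = 147.4
|j46.1 + 12| = √(46.1² + 12²) = 47.64
|j46.1 + 38| = √(46.1² + 38²) = 59.74
|j46.1 + 1200| = √(46.1² + 1200²) = 1201
|T(j46.1)| = 0.456 × 147.4 / (47.64 × 59.74 × 1201) = 1.9666e-05
20 log₁₀(1.9666e-05) = -94.13 dB
∠(j46.1 + 140) = arctan(46.1/140) = 18.23°
∠(j46.1 + 12) = arctan(46.1/12) = 75.41°
∠(j46.1 + 38) = arctan(46.1/38) = 50.50°
∠(j46.1 + 1200) = arctan(46.1/1200) = 2.20°
∠T(j46.1) = 18.23° − (75.41° + 50.50° + 2.20°) = -109.88°

|T| = -94.1 dB, ∠T = -109.9 deg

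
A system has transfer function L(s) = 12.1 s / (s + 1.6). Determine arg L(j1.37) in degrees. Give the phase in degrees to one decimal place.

∠(j1.37) = 90.00°
∠(j1.37 + 1.6) = arctan(1.37/1.6) = 40.57°
∠L(j1.37) = 90.00° − 40.57° = 49.43°

49.4°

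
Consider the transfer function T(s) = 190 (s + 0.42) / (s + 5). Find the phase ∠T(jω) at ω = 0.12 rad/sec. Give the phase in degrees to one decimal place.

∠(j0.12 + 0.42) = arctan(0.12/0.42) = 15.95°
∠(j0.12 + 5) = arctan(0.12/5) = 1.37°
∠T(j0.12) = 15.95° − 1.37° = 14.57°

14.6 deg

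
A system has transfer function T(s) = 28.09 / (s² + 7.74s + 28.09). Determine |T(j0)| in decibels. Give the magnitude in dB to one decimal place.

T(0) = 28.09 / 28.09 = 1
20 log₁₀(1) = 0.00 dB

0.0 dB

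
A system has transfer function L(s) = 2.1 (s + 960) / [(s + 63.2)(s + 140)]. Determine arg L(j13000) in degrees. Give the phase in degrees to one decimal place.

∠(j13000 + 960) = arctan(13000/960) = 85.78°
∠(j13000 + 63.2) = arctan(13000/63.2) = 89.72°
∠(j13000 + 140) = arctan(13000/140) = 89.38°
∠L(j13000) = 85.78° − (89.72° + 89.38°) = -93.33°

-93.3°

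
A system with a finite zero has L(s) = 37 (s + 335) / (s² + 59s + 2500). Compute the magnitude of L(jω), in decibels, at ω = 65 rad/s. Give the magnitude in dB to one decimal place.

|j65 + 335| = √(65² + 335²) = 341.2
|(j65)² + 59(j65) + 2500| = |-1725 + j3835| = 4205
|L(j65)| = 37 × 341.2 / 4205 = 3.0026
20 log₁₀(3.0026) = 9.55 dB

9.5 dB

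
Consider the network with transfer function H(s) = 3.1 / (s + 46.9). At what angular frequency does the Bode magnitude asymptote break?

The single real pole at s = −46.9 gives a corner at ω = 46.9 rad/sec.

46.9 rad/sec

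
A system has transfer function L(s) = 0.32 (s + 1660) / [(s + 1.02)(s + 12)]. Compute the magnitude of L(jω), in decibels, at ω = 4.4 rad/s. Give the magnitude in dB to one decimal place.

19.3 dB

|j4.4 + 1660| = √(4.4² + 1660²) = 1660
|j4.4 + 1.02| = √(4.4² + 1.02²) = 4.517
|j4.4 + 12| = √(4.4² + 12²) = 12.78
|L(j4.4)| = 0.32 × 1660 / (4.517 × 12.78) = 9.2017
20 log₁₀(9.2017) = 19.28 dB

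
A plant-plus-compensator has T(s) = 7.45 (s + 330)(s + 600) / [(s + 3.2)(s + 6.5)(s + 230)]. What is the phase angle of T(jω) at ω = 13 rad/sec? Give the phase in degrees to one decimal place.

∠(j13 + 330) = arctan(13/330) = 2.26°
∠(j13 + 600) = arctan(13/600) = 1.24°
∠(j13 + 3.2) = arctan(13/3.2) = 76.17°
∠(j13 + 6.5) = arctan(13/6.5) = 63.43°
∠(j13 + 230) = arctan(13/230) = 3.24°
∠T(j13) = 2.26° + 1.24° − (76.17° + 63.43° + 3.24°) = -139.34°

-139.3 deg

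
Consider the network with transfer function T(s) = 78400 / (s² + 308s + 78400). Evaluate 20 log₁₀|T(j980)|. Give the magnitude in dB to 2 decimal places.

|(j980)² + 308(j980) + 78400| = |-8.82e+05 + j3.0184e+05| = 9.322e+05
|T(j980)| = 78400 / 9.322e+05 = 0.0841
20 log₁₀(0.0841) = -21.504 dB

-21.50 dB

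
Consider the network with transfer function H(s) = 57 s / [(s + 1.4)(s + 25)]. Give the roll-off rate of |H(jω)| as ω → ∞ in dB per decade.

-20 dB/decade

With 1 zero and 2 poles, the high-frequency asymptotic slope is 20 × (1 − 2) = -20 dB/decade.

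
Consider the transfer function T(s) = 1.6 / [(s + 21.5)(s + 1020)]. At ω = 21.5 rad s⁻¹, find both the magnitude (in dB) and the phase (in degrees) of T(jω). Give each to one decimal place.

|j21.5 + 21.5| = √(21.5² + 21.5²) = 30.41
|j21.5 + 1020| = √(21.5² + 1020²) = 1020
|T(j21.5)| = 1.6 / (30.41 × 1020) = 5.1579e-05
20 log₁₀(5.1579e-05) = -85.75 dB
∠(j21.5 + 21.5) = arctan(21.5/21.5) = 45.00°
∠(j21.5 + 1020) = arctan(21.5/1020) = 1.21°
∠T(j21.5) = − (45.00° + 1.21°) = -46.21°

|T| = -85.8 dB, ∠T = -46.2°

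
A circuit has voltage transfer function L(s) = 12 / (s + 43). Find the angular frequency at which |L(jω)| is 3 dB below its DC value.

43 rad/s

For a single-pole low-pass, the −3 dB point is at the pole: ω = 43 rad/s.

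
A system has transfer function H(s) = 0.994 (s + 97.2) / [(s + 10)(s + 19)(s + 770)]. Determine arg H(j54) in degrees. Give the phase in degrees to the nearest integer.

∠(j54 + 97.2) = arctan(54/97.2) = 29.05°
∠(j54 + 10) = arctan(54/10) = 79.51°
∠(j54 + 19) = arctan(54/19) = 70.62°
∠(j54 + 770) = arctan(54/770) = 4.01°
∠H(j54) = 29.05° − (79.51° + 70.62° + 4.01°) = -125.08°

-125°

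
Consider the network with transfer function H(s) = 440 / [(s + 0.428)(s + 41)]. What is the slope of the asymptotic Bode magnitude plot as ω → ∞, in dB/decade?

With 0 zeros and 2 poles, the high-frequency asymptotic slope is 20 × (0 − 2) = -40 dB/decade.

-40 dB/decade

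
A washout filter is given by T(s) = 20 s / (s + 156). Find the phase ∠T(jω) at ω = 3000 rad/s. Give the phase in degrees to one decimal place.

3.0°

∠(j3000) = 90.00°
∠(j3000 + 156) = arctan(3000/156) = 87.02°
∠T(j3000) = 90.00° − 87.02° = 2.98°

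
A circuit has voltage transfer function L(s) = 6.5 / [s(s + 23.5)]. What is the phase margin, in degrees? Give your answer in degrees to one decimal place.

89.3°

Gain crossover: |L(jω)| = 1 at ω ≈ 0.277 rad s⁻¹.
∠L(j0.277) = −90° − arctan(0.277/23.5) ≈ -90.67°
PM = 180° + (-90.67°) = 89.33°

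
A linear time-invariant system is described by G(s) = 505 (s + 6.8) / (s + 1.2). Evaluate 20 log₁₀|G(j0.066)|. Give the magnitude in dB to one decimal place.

|j0.066 + 6.8| = √(0.066² + 6.8²) = 6.8
|j0.066 + 1.2| = √(0.066² + 1.2²) = 1.202
|G(j0.066)| = 505 × 6.8 / 1.202 = 2857.5
20 log₁₀(2857.5) = 69.12 dB

69.1 dB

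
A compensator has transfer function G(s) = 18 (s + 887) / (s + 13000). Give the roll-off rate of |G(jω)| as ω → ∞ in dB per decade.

0 dB/decade

With 1 zero and 1 pole, the high-frequency asymptotic slope is 20 × (1 − 1) = 0 dB/decade.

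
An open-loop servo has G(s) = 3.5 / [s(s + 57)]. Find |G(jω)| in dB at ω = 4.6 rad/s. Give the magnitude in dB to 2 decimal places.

|j4.6 + 57| = √(4.6² + 57²) = 57.19
|j4.6| = 4.6
|G(j4.6)| = 3.5 / (57.19 × 4.6) = 0.013305
20 log₁₀(0.013305) = -37.519 dB

-37.52 dB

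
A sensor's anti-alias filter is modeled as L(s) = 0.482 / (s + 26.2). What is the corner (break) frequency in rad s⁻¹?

The single real pole at s = −26.2 gives a corner at ω = 26.2 rad s⁻¹.

26.2 rad s⁻¹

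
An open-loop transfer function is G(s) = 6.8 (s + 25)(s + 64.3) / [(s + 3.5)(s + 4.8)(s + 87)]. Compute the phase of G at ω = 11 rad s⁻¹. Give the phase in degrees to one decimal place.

-112.5°

∠(j11 + 25) = arctan(11/25) = 23.75°
∠(j11 + 64.3) = arctan(11/64.3) = 9.71°
∠(j11 + 3.5) = arctan(11/3.5) = 72.35°
∠(j11 + 4.8) = arctan(11/4.8) = 66.43°
∠(j11 + 87) = arctan(11/87) = 7.21°
∠G(j11) = 23.75° + 9.71° − (72.35° + 66.43° + 7.21°) = -112.52°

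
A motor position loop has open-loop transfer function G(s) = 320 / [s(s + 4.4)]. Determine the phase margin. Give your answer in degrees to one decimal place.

14.0 deg

Gain crossover: |G(jω)| = 1 at ω ≈ 17.6 rad/sec.
∠G(j17.6) = −90° − arctan(17.6/4.4) ≈ -165.98°
PM = 180° + (-165.98°) = 14.02°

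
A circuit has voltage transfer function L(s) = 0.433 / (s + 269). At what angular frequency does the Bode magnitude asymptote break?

The single real pole at s = −269 gives a corner at ω = 269 rad/s.

269 rad/s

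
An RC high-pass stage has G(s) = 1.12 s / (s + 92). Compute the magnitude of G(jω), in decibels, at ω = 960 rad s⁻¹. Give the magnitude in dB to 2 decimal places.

|j960| = 960
|j960 + 92| = √(960² + 92²) = 964.4
|G(j960)| = 1.12 × 960 / 964.4 = 1.1149
20 log₁₀(1.1149) = 0.945 dB

0.94 dB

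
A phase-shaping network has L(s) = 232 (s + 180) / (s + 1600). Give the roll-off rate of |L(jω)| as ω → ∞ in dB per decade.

With 1 zero and 1 pole, the high-frequency asymptotic slope is 20 × (1 − 1) = 0 dB/decade.

0 dB/decade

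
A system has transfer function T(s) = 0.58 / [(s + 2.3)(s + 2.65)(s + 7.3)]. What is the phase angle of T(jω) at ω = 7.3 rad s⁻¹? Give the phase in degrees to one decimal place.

∠(j7.3 + 2.3) = arctan(7.3/2.3) = 72.51°
∠(j7.3 + 2.65) = arctan(7.3/2.65) = 70.05°
∠(j7.3 + 7.3) = arctan(7.3/7.3) = 45.00°
∠T(j7.3) = − (72.51° + 70.05° + 45.00°) = -187.56°

-187.6°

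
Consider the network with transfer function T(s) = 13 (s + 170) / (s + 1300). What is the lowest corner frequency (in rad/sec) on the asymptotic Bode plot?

Break frequencies occur at each pole and zero magnitude: 170 rad/sec, 1300 rad/sec.
The lowest is 170 rad/sec.

170 rad/sec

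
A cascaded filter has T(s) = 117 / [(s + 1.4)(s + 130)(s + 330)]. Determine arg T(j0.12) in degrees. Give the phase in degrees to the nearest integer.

-5°

∠(j0.12 + 1.4) = arctan(0.12/1.4) = 4.90°
∠(j0.12 + 130) = arctan(0.12/130) = 0.05°
∠(j0.12 + 330) = arctan(0.12/330) = 0.02°
∠T(j0.12) = − (4.90° + 0.05° + 0.02°) = -4.97°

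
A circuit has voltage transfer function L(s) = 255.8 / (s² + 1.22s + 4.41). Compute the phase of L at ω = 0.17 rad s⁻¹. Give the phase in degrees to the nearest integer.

-3°

∠[(j0.17)² + 1.22(j0.17) + 4.41] = ∠[4.3811 + j0.2074] = 2.71°
∠L(j0.17) = −2.71° = -2.71°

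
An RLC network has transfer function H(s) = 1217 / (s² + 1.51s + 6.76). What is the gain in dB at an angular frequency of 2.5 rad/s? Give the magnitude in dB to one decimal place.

50.1 dB

|(j2.5)² + 1.51(j2.5) + 6.76| = |0.51 + j3.775| = 3.809
|H(j2.5)| = 1217 / 3.809 = 319.48
20 log₁₀(319.48) = 50.09 dB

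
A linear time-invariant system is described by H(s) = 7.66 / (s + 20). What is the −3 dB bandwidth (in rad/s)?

For a single-pole low-pass, the −3 dB point is at the pole: ω = 20 rad/s.

20 rad/s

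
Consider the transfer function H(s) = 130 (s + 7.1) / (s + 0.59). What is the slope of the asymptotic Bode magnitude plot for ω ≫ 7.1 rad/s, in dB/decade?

0 dB/decade

With 1 zero and 1 pole, the high-frequency asymptotic slope is 20 × (1 − 1) = 0 dB/decade.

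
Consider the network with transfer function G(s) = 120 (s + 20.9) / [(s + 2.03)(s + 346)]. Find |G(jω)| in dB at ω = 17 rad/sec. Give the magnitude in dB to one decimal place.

|j17 + 20.9| = √(17² + 20.9²) = 26.94
|j17 + 2.03| = √(17² + 2.03²) = 17.12
|j17 + 346| = √(17² + 346²) = 346.4
|G(j17)| = 120 × 26.94 / (17.12 × 346.4) = 0.54509
20 log₁₀(0.54509) = -5.27 dB

-5.3 dB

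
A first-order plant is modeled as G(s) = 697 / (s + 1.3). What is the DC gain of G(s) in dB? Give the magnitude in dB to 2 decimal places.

54.59 dB

G(0) = 697 / 1.3 = 536.15
20 log₁₀(536.15) = 54.586 dB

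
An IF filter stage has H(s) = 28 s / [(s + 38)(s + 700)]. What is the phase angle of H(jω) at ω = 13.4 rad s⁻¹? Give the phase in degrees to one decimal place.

∠(j13.4) = 90.00°
∠(j13.4 + 38) = arctan(13.4/38) = 19.42°
∠(j13.4 + 700) = arctan(13.4/700) = 1.10°
∠H(j13.4) = 90.00° − (19.42° + 1.10°) = 69.48°

69.5°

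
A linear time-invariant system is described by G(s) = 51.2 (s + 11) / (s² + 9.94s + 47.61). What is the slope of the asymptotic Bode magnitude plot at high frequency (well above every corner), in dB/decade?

-20 dB/decade

With 1 zero and 2 poles, the high-frequency asymptotic slope is 20 × (1 − 2) = -20 dB/decade.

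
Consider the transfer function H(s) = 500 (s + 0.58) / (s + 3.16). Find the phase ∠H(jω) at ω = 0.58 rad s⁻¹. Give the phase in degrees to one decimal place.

34.6°

∠(j0.58 + 0.58) = arctan(0.58/0.58) = 45.00°
∠(j0.58 + 3.16) = arctan(0.58/3.16) = 10.40°
∠H(j0.58) = 45.00° − 10.40° = 34.60°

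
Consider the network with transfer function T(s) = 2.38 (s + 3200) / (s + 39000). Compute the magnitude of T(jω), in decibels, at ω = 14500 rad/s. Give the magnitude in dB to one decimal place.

-1.4 dB

|j14500 + 3200| = √(14500² + 3200²) = 1.485e+04
|j14500 + 39000| = √(14500² + 39000²) = 4.161e+04
|T(j14500)| = 2.38 × 1.485e+04 / 4.161e+04 = 0.84936
20 log₁₀(0.84936) = -1.42 dB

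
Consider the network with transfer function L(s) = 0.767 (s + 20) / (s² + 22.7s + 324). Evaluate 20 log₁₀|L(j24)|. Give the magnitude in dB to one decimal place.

|j24 + 20| = √(24² + 20²) = 31.24
|(j24)² + 22.7(j24) + 324| = |-252 + j544.8| = 600.3
|L(j24)| = 0.767 × 31.24 / 600.3 = 0.039919
20 log₁₀(0.039919) = -27.98 dB

-28.0 dB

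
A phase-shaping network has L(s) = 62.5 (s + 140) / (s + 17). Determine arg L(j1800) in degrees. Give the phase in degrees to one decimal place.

∠(j1800 + 140) = arctan(1800/140) = 85.55°
∠(j1800 + 17) = arctan(1800/17) = 89.46°
∠L(j1800) = 85.55° − 89.46° = -3.91°

-3.9 deg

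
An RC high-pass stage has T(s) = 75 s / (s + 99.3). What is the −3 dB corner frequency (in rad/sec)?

99.3 rad/sec

For a single-pole high-pass, the −3 dB point is at the pole: ω = 99.3 rad/sec.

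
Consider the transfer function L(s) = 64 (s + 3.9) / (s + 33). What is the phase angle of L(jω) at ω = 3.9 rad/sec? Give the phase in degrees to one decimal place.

∠(j3.9 + 3.9) = arctan(3.9/3.9) = 45.00°
∠(j3.9 + 33) = arctan(3.9/33) = 6.74°
∠L(j3.9) = 45.00° − 6.74° = 38.26°

38.3 deg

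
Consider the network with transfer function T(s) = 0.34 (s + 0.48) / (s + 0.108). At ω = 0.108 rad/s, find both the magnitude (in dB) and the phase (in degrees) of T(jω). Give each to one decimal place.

|T| = 0.8 dB, ∠T = -32.3°

|j0.108 + 0.48| = √(0.108² + 0.48²) = 0.492
|j0.108 + 0.108| = √(0.108² + 0.108²) = 0.1527
|T(j0.108)| = 0.34 × 0.492 / 0.1527 = 1.0952
20 log₁₀(1.0952) = 0.79 dB
∠(j0.108 + 0.48) = arctan(0.108/0.48) = 12.68°
∠(j0.108 + 0.108) = arctan(0.108/0.108) = 45.00°
∠T(j0.108) = 12.68° − 45.00° = -32.32°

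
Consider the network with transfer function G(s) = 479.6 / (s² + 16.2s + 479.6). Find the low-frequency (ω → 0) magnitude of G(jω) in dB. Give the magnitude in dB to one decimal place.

G(0) = 479.6 / 479.6 = 1
20 log₁₀(1) = 0.00 dB

0.0 dB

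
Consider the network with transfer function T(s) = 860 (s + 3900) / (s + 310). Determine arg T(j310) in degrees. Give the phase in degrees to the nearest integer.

∠(j310 + 3900) = arctan(310/3900) = 4.54°
∠(j310 + 310) = arctan(310/310) = 45.00°
∠T(j310) = 4.54° − 45.00° = -40.46°

-40°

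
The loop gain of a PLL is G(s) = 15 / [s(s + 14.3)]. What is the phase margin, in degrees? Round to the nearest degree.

Gain crossover: |G(jω)| = 1 at ω ≈ 1.05 rad/s.
∠G(j1.05) = −90° − arctan(1.05/14.3) ≈ -94.18°
PM = 180° + (-94.18°) = 85.82°

86 deg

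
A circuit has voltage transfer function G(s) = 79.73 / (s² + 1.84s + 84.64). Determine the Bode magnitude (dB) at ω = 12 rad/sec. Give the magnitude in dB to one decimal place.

|(j12)² + 1.84(j12) + 84.64| = |-59.36 + j22.08| = 63.33
|G(j12)| = 79.73 / 63.33 = 1.2589
20 log₁₀(1.2589) = 2.00 dB

2.0 dB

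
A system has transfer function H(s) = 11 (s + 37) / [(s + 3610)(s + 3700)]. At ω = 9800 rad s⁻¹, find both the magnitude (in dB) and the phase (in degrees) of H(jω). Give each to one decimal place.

|j9800 + 37| = √(9800² + 37²) = 9800
|j9800 + 3610| = √(9800² + 3610²) = 1.044e+04
|j9800 + 3700| = √(9800² + 3700²) = 1.048e+04
|H(j9800)| = 11 × 9800 / (1.044e+04 × 1.048e+04) = 0.00098538
20 log₁₀(0.00098538) = -60.13 dB
∠(j9800 + 37) = arctan(9800/37) = 89.78°
∠(j9800 + 3610) = arctan(9800/3610) = 69.78°
∠(j9800 + 3700) = arctan(9800/3700) = 69.32°
∠H(j9800) = 89.78° − (69.78° + 69.32°) = -49.31°

|H| = -60.1 dB, ∠H = -49.3 deg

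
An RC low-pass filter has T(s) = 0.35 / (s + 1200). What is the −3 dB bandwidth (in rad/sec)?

For a single-pole low-pass, the −3 dB point is at the pole: ω = 1200 rad/sec.

1200 rad/sec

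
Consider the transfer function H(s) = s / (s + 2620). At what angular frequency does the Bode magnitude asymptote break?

The single real pole at s = −2620 gives a corner at ω = 2620 rad/s.

2620 rad/s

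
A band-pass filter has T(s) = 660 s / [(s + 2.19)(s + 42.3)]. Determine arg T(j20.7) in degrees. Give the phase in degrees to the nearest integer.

-20 deg

∠(j20.7) = 90.00°
∠(j20.7 + 2.19) = arctan(20.7/2.19) = 83.96°
∠(j20.7 + 42.3) = arctan(20.7/42.3) = 26.08°
∠T(j20.7) = 90.00° − (83.96° + 26.08°) = -20.04°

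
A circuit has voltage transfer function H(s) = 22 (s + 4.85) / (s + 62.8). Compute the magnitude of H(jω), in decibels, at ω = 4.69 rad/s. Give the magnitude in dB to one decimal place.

7.4 dB

|j4.69 + 4.85| = √(4.69² + 4.85²) = 6.747
|j4.69 + 62.8| = √(4.69² + 62.8²) = 62.97
|H(j4.69)| = 22 × 6.747 / 62.97 = 2.3569
20 log₁₀(2.3569) = 7.45 dB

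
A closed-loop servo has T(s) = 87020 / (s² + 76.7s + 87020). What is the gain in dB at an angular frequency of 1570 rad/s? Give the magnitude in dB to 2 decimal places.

-28.74 dB

|(j1570)² + 76.7(j1570) + 87020| = |-2.3779e+06 + j1.2042e+05| = 2.381e+06
|T(j1570)| = 87020 / 2.381e+06 = 0.036549
20 log₁₀(0.036549) = -28.743 dB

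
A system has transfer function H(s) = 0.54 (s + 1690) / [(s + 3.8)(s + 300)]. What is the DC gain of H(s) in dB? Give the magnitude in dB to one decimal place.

H(0) = 0.54 × 1690 / (3.8 × 300) = 0.80053
20 log₁₀(0.80053) = -1.93 dB

-1.9 dB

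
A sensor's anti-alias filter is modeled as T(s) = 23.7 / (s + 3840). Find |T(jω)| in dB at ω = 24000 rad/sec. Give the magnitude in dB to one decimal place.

|j24000 + 3840| = √(24000² + 3840²) = 2.431e+04
|T(j24000)| = 23.7 / 2.431e+04 = 0.0009751
20 log₁₀(0.0009751) = -60.22 dB

-60.2 dB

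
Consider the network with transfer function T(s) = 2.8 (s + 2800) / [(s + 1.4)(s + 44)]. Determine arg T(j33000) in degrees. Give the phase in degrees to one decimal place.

-94.8°

∠(j33000 + 2800) = arctan(33000/2800) = 85.15°
∠(j33000 + 1.4) = arctan(33000/1.4) = 90.00°
∠(j33000 + 44) = arctan(33000/44) = 89.92°
∠T(j33000) = 85.15° − (90.00° + 89.92°) = -94.77°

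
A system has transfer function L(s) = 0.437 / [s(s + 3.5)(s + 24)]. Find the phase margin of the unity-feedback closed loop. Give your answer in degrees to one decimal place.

Gain crossover: |L(jω)| = 1 at ω ≈ 0.0052 rad/s.
∠L(j0.0052) = −90° − arctan(0.0052/3.5) − arctan(0.0052/24) ≈ -90.10°
PM = 180° + (-90.10°) = 89.90°

89.9°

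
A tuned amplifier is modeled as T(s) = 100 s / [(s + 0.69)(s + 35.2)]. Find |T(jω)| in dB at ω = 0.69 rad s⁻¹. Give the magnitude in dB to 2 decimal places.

|j0.69| = 0.69
|j0.69 + 0.69| = √(0.69² + 0.69²) = 0.9758
|j0.69 + 35.2| = √(0.69² + 35.2²) = 35.21
|T(j0.69)| = 100 × 0.69 / (0.9758 × 35.21) = 2.0084
20 log₁₀(2.0084) = 6.057 dB

6.06 dB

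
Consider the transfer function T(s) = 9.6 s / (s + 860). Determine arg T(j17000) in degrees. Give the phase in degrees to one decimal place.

2.9°

∠(j17000) = 90.00°
∠(j17000 + 860) = arctan(17000/860) = 87.10°
∠T(j17000) = 90.00° − 87.10° = 2.90°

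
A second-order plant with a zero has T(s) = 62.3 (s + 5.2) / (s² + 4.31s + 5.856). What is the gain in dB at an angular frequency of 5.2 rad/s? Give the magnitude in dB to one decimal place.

23.4 dB

|j5.2 + 5.2| = √(5.2² + 5.2²) = 7.354
|(j5.2)² + 4.31(j5.2) + 5.856| = |-21.184 + j22.412| = 30.84
|T(j5.2)| = 62.3 × 7.354 / 30.84 = 14.856
20 log₁₀(14.856) = 23.44 dB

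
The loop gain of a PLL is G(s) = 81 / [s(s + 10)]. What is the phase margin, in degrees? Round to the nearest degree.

Gain crossover: |G(jω)| = 1 at ω ≈ 6.72 rad/s.
∠G(j6.72) = −90° − arctan(6.72/10) ≈ -123.91°
PM = 180° + (-123.91°) = 56.09°

56°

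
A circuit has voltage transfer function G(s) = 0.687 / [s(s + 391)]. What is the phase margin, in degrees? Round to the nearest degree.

Gain crossover: |G(jω)| = 1 at ω ≈ 0.00176 rad s⁻¹.
∠G(j0.00176) = −90° − arctan(0.00176/391) ≈ -90.00°
PM = 180° + (-90.00°) = 90.00°

90°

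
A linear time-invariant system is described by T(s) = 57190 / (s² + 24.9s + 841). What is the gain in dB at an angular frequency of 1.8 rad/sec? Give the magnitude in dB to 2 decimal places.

36.67 dB

|(j1.8)² + 24.9(j1.8) + 841| = |837.76 + j44.82| = 839
|T(j1.8)| = 57190 / 839 = 68.168
20 log₁₀(68.168) = 36.672 dB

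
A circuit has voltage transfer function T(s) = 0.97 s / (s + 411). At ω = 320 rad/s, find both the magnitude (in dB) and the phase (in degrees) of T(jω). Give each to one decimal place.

|j320| = 320
|j320 + 411| = √(320² + 411²) = 520.9
|T(j320)| = 0.97 × 320 / 520.9 = 0.59591
20 log₁₀(0.59591) = -4.50 dB
∠(j320) = 90.00°
∠(j320 + 411) = arctan(320/411) = 37.90°
∠T(j320) = 90.00° − 37.90° = 52.10°

|T| = -4.5 dB, ∠T = 52.1°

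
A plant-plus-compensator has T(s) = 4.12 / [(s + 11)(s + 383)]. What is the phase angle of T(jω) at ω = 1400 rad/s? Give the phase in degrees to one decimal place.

∠(j1400 + 11) = arctan(1400/11) = 89.55°
∠(j1400 + 383) = arctan(1400/383) = 74.70°
∠T(j1400) = − (89.55° + 74.70°) = -164.25°

-164.2°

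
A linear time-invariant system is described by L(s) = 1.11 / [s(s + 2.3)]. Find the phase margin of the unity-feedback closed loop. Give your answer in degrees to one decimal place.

Gain crossover: |L(jω)| = 1 at ω ≈ 0.473 rad s⁻¹.
∠L(j0.473) = −90° − arctan(0.473/2.3) ≈ -101.61°
PM = 180° + (-101.61°) = 78.39°

78.4°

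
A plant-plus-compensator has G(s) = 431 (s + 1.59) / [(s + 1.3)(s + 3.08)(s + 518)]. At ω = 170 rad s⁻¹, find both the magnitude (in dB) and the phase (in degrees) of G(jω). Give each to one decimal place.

|G| = -46.7 dB, ∠G = -107.2 deg

|j170 + 1.59| = √(170² + 1.59²) = 170
|j170 + 1.3| = √(170² + 1.3²) = 170
|j170 + 3.08| = √(170² + 3.08²) = 170
|j170 + 518| = √(170² + 518²) = 545.2
|G(j170)| = 431 × 170 / (170 × 170 × 545.2) = 0.0046497
20 log₁₀(0.0046497) = -46.65 dB
∠(j170 + 1.59) = arctan(170/1.59) = 89.46°
∠(j170 + 1.3) = arctan(170/1.3) = 89.56°
∠(j170 + 3.08) = arctan(170/3.08) = 88.96°
∠(j170 + 518) = arctan(170/518) = 18.17°
∠G(j170) = 89.46° − (89.56° + 88.96° + 18.17°) = -107.23°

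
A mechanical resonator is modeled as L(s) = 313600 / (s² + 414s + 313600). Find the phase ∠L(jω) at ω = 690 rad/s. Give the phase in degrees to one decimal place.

-119.6°

∠[(j690)² + 414(j690) + 313600] = ∠[-1.625e+05 + j2.8566e+05] = 119.63°
∠L(j690) = −119.63° = -119.63°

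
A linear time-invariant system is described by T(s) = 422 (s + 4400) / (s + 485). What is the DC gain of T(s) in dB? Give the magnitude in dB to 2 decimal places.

71.66 dB

T(0) = 422 × 4400 / 485 = 3828.5
20 log₁₀(3828.5) = 71.660 dB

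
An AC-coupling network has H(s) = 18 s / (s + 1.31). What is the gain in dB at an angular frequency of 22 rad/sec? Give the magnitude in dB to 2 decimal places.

25.09 dB

|j22| = 22
|j22 + 1.31| = √(22² + 1.31²) = 22.04
|H(j22)| = 18 × 22 / 22.04 = 17.968
20 log₁₀(17.968) = 25.090 dB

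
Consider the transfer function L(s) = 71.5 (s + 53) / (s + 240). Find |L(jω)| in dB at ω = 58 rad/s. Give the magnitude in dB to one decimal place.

27.1 dB

|j58 + 53| = √(58² + 53²) = 78.57
|j58 + 240| = √(58² + 240²) = 246.9
|L(j58)| = 71.5 × 78.57 / 246.9 = 22.752
20 log₁₀(22.752) = 27.14 dB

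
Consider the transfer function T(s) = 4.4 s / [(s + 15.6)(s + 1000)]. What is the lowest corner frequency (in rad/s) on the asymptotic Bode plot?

15.6 rad/s

Break frequencies occur at each pole and zero magnitude: 15.6 rad/s, 1000 rad/s.
The lowest is 15.6 rad/s.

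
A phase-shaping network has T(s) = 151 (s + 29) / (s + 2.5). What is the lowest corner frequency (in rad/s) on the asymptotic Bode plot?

2.5 rad/s

Break frequencies occur at each pole and zero magnitude: 2.5 rad/s, 29 rad/s.
The lowest is 2.5 rad/s.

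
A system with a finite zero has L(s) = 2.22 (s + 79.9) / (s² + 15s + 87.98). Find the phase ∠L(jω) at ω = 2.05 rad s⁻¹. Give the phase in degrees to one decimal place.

∠(j2.05 + 79.9) = arctan(2.05/79.9) = 1.47°
∠[(j2.05)² + 15(j2.05) + 87.98] = ∠[83.778 + j30.75] = 20.16°
∠L(j2.05) = 1.47° − 20.16° = -18.69°

-18.7°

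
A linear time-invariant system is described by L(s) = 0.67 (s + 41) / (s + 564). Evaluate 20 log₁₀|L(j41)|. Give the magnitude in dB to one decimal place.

-23.3 dB

|j41 + 41| = √(41² + 41²) = 57.98
|j41 + 564| = √(41² + 564²) = 565.5
|L(j41)| = 0.67 × 57.98 / 565.5 = 0.068699
20 log₁₀(0.068699) = -23.26 dB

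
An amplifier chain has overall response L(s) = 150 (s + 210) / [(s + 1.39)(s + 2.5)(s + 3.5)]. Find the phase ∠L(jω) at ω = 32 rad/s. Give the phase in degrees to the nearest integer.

∠(j32 + 210) = arctan(32/210) = 8.66°
∠(j32 + 1.39) = arctan(32/1.39) = 87.51°
∠(j32 + 2.5) = arctan(32/2.5) = 85.53°
∠(j32 + 3.5) = arctan(32/3.5) = 83.76°
∠L(j32) = 8.66° − (87.51° + 85.53° + 83.76°) = -248.14°

-248°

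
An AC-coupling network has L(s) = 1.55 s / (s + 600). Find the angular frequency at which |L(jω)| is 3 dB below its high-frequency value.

For a single-pole high-pass, the −3 dB point is at the pole: ω = 600 rad/sec.

600 rad/sec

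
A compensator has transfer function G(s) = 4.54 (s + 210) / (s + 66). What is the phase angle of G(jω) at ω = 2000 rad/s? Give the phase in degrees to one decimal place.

-4.1°

∠(j2000 + 210) = arctan(2000/210) = 84.01°
∠(j2000 + 66) = arctan(2000/66) = 88.11°
∠G(j2000) = 84.01° − 88.11° = -4.10°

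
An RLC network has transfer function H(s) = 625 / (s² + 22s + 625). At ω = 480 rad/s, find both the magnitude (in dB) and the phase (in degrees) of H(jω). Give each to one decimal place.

|(j480)² + 22(j480) + 625| = |-2.2978e+05 + j10560| = 2.3e+05
|H(j480)| = 625 / 2.3e+05 = 0.0027172
20 log₁₀(0.0027172) = -51.32 dB
∠[(j480)² + 22(j480) + 625] = ∠[-2.2978e+05 + j10560] = 177.37°
∠H(j480) = −177.37° = -177.37°

|H| = -51.3 dB, ∠H = -177.4 deg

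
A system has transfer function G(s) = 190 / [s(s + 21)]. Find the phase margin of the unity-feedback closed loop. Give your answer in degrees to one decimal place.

Gain crossover: |G(jω)| = 1 at ω ≈ 8.4 rad s⁻¹.
∠G(j8.4) = −90° − arctan(8.4/21) ≈ -111.80°
PM = 180° + (-111.80°) = 68.20°

68.2°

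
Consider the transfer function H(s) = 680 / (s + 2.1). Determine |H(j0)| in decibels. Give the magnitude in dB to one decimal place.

50.2 dB

H(0) = 680 / 2.1 = 323.81
20 log₁₀(323.81) = 50.21 dB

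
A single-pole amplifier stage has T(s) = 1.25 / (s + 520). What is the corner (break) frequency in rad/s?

520 rad/s

The single real pole at s = −520 gives a corner at ω = 520 rad/s.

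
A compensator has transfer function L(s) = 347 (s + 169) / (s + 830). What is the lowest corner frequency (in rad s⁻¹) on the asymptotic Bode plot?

Break frequencies occur at each pole and zero magnitude: 169 rad s⁻¹, 830 rad s⁻¹.
The lowest is 169 rad s⁻¹.

169 rad s⁻¹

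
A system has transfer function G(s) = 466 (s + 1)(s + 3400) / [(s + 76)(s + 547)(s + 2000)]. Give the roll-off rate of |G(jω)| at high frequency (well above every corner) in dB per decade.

With 2 zeros and 3 poles, the high-frequency asymptotic slope is 20 × (2 − 3) = -20 dB/decade.

-20 dB/decade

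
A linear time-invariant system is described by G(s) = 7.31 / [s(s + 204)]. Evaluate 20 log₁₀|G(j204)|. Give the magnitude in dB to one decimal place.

-78.1 dB

|j204 + 204| = √(204² + 204²) = 288.5
|j204| = 204
|G(j204)| = 7.31 / (288.5 × 204) = 0.00012421
20 log₁₀(0.00012421) = -78.12 dB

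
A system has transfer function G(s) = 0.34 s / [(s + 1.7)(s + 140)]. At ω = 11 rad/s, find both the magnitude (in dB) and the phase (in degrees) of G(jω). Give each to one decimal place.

|j11| = 11
|j11 + 1.7| = √(11² + 1.7²) = 11.13
|j11 + 140| = √(11² + 140²) = 140.4
|G(j11)| = 0.34 × 11 / (11.13 × 140.4) = 0.0023927
20 log₁₀(0.0023927) = -52.42 dB
∠(j11) = 90.00°
∠(j11 + 1.7) = arctan(11/1.7) = 81.21°
∠(j11 + 140) = arctan(11/140) = 4.49°
∠G(j11) = 90.00° − (81.21° + 4.49°) = 4.29°

|G| = -52.4 dB, ∠G = 4.3 deg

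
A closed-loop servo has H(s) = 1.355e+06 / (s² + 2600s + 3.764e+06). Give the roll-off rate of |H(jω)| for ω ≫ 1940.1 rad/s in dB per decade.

-40 dB/decade

With 0 zeros and 2 poles, the high-frequency asymptotic slope is 20 × (0 − 2) = -40 dB/decade.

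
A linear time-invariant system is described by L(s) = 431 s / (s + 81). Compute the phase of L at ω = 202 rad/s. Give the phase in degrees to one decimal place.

∠(j202) = 90.00°
∠(j202 + 81) = arctan(202/81) = 68.15°
∠L(j202) = 90.00° − 68.15° = 21.85°

21.9°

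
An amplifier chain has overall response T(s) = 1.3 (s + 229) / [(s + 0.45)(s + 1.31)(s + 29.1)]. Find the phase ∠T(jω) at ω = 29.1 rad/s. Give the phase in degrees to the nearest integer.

-214°

∠(j29.1 + 229) = arctan(29.1/229) = 7.24°
∠(j29.1 + 0.45) = arctan(29.1/0.45) = 89.11°
∠(j29.1 + 1.31) = arctan(29.1/1.31) = 87.42°
∠(j29.1 + 29.1) = arctan(29.1/29.1) = 45.00°
∠T(j29.1) = 7.24° − (89.11° + 87.42° + 45.00°) = -214.29°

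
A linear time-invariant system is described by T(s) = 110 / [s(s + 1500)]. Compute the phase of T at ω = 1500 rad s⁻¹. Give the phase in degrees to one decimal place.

∠(j1500 + 1500) = arctan(1500/1500) = 45.00°
∠(j1500) = 90.00°
∠T(j1500) = − (45.00° + 90.00°) = -135.00°

-135.0°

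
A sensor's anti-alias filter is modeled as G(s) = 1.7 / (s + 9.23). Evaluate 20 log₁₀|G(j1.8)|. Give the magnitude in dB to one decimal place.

-14.9 dB

|j1.8 + 9.23| = √(1.8² + 9.23²) = 9.404
|G(j1.8)| = 1.7 / 9.404 = 0.18078
20 log₁₀(0.18078) = -14.86 dB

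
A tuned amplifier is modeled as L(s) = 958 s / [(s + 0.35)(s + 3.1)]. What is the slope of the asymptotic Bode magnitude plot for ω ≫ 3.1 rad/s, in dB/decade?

With 1 zero and 2 poles, the high-frequency asymptotic slope is 20 × (1 − 2) = -20 dB/decade.

-20 dB/decade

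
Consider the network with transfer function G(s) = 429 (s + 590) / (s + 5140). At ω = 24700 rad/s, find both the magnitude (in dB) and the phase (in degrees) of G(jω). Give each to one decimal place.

|G| = 52.5 dB, ∠G = 10.4°

|j24700 + 590| = √(24700² + 590²) = 2.471e+04
|j24700 + 5140| = √(24700² + 5140²) = 2.523e+04
|G(j24700)| = 429 × 2.471e+04 / 2.523e+04 = 420.12
20 log₁₀(420.12) = 52.47 dB
∠(j24700 + 590) = arctan(24700/590) = 88.63°
∠(j24700 + 5140) = arctan(24700/5140) = 78.24°
∠G(j24700) = 88.63° − 78.24° = 10.39°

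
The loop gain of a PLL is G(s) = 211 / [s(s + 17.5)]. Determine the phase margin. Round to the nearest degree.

Gain crossover: |G(jω)| = 1 at ω ≈ 10.4 rad/s.
∠G(j10.4) = −90° − arctan(10.4/17.5) ≈ -120.66°
PM = 180° + (-120.66°) = 59.34°

59°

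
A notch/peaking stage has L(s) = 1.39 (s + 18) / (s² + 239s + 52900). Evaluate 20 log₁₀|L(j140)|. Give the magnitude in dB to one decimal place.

-47.6 dB

|j140 + 18| = √(140² + 18²) = 141.2
|(j140)² + 239(j140) + 52900| = |33300 + j33460| = 4.721e+04
|L(j140)| = 1.39 × 141.2 / 4.721e+04 = 0.0041562
20 log₁₀(0.0041562) = -47.63 dB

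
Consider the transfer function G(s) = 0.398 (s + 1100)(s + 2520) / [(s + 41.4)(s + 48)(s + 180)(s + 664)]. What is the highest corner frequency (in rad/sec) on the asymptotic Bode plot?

Break frequencies occur at each pole and zero magnitude: 41.4 rad/sec, 48 rad/sec, 180 rad/sec, 664 rad/sec, 1100 rad/sec, 2520 rad/sec.
The highest is 2520 rad/sec.

2520 rad/sec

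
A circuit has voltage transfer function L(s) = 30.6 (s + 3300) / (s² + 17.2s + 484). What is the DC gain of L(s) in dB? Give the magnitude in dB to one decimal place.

L(0) = 30.6 × 3300 / 484 = 208.64
20 log₁₀(208.64) = 46.39 dB

46.4 dB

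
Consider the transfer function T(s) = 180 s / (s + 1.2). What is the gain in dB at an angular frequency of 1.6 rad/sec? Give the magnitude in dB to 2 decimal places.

43.17 dB

|j1.6| = 1.6
|j1.6 + 1.2| = √(1.6² + 1.2²) = 2
|T(j1.6)| = 180 × 1.6 / 2 = 144
20 log₁₀(144) = 43.167 dB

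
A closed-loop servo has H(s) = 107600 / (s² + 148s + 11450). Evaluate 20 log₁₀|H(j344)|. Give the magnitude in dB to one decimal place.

|(j344)² + 148(j344) + 11450| = |-1.0689e+05 + j50912| = 1.184e+05
|H(j344)| = 107600 / 1.184e+05 = 0.90885
20 log₁₀(0.90885) = -0.83 dB

-0.8 dB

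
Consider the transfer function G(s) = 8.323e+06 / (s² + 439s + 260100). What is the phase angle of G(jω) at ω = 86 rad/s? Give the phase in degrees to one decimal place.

-8.5°

∠[(j86)² + 439(j86) + 260100] = ∠[2.527e+05 + j37754] = 8.50°
∠G(j86) = −8.50° = -8.50°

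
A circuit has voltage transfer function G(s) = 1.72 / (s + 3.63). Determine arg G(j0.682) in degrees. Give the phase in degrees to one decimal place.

∠(j0.682 + 3.63) = arctan(0.682/3.63) = 10.64°
∠G(j0.682) = −10.64° = -10.64°

-10.6°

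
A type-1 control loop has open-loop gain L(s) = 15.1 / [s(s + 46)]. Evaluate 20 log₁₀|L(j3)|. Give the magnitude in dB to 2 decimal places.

-19.24 dB

|j3 + 46| = √(3² + 46²) = 46.1
|j3| = 3
|L(j3)| = 15.1 / (46.1 × 3) = 0.10919
20 log₁₀(0.10919) = -19.236 dB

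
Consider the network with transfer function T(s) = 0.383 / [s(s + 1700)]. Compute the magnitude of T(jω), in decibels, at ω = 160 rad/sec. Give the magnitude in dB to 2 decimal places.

-117.07 dB

|j160 + 1700| = √(160² + 1700²) = 1708
|j160| = 160
|T(j160)| = 0.383 / (1708 × 160) = 1.4019e-06
20 log₁₀(1.4019e-06) = -117.066 dB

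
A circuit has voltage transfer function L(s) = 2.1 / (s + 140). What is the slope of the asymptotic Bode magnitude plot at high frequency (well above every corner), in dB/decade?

-20 dB/decade

With 0 zeros and 1 pole, the high-frequency asymptotic slope is 20 × (0 − 1) = -20 dB/decade.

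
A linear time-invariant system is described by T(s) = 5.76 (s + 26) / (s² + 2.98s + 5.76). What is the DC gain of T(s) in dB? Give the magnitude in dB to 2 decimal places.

28.30 dB

T(0) = 5.76 × 26 / 5.76 = 26
20 log₁₀(26) = 28.299 dB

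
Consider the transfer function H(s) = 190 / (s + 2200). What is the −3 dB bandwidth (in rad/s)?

For a single-pole low-pass, the −3 dB point is at the pole: ω = 2200 rad/s.

2200 rad/s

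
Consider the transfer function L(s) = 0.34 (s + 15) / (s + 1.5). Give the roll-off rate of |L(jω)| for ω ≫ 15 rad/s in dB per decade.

With 1 zero and 1 pole, the high-frequency asymptotic slope is 20 × (1 − 1) = 0 dB/decade.

0 dB/decade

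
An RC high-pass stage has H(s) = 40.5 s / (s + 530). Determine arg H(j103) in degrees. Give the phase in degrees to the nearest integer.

∠(j103) = 90.00°
∠(j103 + 530) = arctan(103/530) = 11.00°
∠H(j103) = 90.00° − 11.00° = 79.00°

79°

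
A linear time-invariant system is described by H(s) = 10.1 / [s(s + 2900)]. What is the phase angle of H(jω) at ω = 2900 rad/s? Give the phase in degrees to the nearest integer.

∠(j2900 + 2900) = arctan(2900/2900) = 45.00°
∠(j2900) = 90.00°
∠H(j2900) = − (45.00° + 90.00°) = -135.00°

-135°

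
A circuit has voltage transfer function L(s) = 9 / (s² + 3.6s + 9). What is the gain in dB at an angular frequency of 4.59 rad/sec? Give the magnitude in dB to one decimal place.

|(j4.59)² + 3.6(j4.59) + 9| = |-12.068 + j16.524| = 20.46
|L(j4.59)| = 9 / 20.46 = 0.43985
20 log₁₀(0.43985) = -7.13 dB

-7.1 dB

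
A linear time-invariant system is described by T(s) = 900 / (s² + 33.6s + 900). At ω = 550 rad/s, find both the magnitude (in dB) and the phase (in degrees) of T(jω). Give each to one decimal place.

|(j550)² + 33.6(j550) + 900| = |-3.016e+05 + j18480| = 3.022e+05
|T(j550)| = 900 / 3.022e+05 = 0.0029785
20 log₁₀(0.0029785) = -50.52 dB
∠[(j550)² + 33.6(j550) + 900] = ∠[-3.016e+05 + j18480] = 176.49°
∠T(j550) = −176.49° = -176.49°

|T| = -50.5 dB, ∠T = -176.5°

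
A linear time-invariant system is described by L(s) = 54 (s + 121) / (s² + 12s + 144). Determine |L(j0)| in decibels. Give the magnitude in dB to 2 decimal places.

33.14 dB

L(0) = 54 × 121 / 144 = 45.375
20 log₁₀(45.375) = 33.136 dB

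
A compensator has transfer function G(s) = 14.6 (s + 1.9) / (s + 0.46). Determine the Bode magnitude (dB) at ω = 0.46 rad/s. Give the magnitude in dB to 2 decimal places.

|j0.46 + 1.9| = √(0.46² + 1.9²) = 1.955
|j0.46 + 0.46| = √(0.46² + 0.46²) = 0.6505
|G(j0.46)| = 14.6 × 1.955 / 0.6505 = 43.874
20 log₁₀(43.874) = 32.844 dB

32.84 dB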